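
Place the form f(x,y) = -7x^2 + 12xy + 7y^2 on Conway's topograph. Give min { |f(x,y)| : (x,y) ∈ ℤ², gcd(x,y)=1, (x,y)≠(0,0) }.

river: ρ → (7,16,-3)
river: ρ → (-3,14,12)
river: ρ → (12,10,-5)
river: ρ → (-5,10,12)
river: ρ → (12,14,-3)
river: ρ → (-3,16,7)
river: ρ → (7,12,-7)
river: ρ → (-7,16,3)
river: ρ → (3,14,-12)
river: ρ → (-12,10,5)
river: ρ → (5,10,-12)
river: ρ → (-12,14,3)
river: ρ → (3,16,-7)
river: ρ → (-7,12,7)
closes: descent 0, river 14
min |a| on river = 3

3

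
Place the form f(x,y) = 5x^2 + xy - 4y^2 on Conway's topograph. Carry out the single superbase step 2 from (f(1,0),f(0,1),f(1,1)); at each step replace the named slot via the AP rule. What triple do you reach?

start (5,-4,2) = (f(1,0),f(0,1),f(1,1))
replace slot 2: 2·(5+2) − (-4) = 18 → (5,18,2)

5,18,2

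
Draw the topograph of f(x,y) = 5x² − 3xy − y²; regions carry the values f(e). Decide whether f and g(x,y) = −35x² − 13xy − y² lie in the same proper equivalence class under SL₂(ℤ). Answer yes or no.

D₁ = 29, D₂ = 29
river cycle of f (length 2): (-1, 5, 1), (1, 5, -1)
river cycle of g (length 2): (-1, 5, 1), (1, 5, -1)
cycles coincide ⇒ equivalent

yes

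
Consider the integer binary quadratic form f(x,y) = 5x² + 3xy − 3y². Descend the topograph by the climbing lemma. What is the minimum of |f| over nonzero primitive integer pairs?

river: ρ → (-3,3,5)
river: ρ → (5,7,-1)
river: ρ → (-1,7,5)
river: ρ → (5,3,-3)
closes: descent 0, river 4
min |a| on river = 1

1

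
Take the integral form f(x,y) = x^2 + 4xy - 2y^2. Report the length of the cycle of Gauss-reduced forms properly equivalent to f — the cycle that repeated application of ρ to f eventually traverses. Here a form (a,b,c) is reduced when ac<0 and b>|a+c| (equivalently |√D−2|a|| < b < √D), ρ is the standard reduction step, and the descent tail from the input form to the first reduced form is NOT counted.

D = 24, ⌊√D⌋ = 4
river: ρ → (-2,4,1)
river: ρ → (1,4,-2)
ρ-cycle length = 2 (tail of 0 descent steps not counted)

2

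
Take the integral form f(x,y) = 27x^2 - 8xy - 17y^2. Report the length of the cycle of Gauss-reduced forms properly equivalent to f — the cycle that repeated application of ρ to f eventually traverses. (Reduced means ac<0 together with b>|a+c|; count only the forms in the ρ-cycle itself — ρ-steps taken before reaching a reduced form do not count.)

D = 1900, ⌊√D⌋ = 43
descent: ρ → (-17,42,2)  [lands on river]
river: ρ → (2,42,-17)
river: ρ → (-17,26,18)
river: ρ → (18,10,-25)
river: ρ → (-25,40,3)
river: ρ → (3,38,-38)
river: ρ → (-38,38,3)
river: ρ → (3,40,-25)
river: ρ → (-25,10,18)
river: ρ → (18,26,-17)
ρ-cycle length = 10 (tail of 1 descent step not counted)

10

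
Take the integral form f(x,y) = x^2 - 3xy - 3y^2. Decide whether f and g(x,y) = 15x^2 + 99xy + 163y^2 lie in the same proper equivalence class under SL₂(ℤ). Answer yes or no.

D₁ = 21, D₂ = 21
river cycle of f (length 2): (-3, 3, 1), (1, 3, -3)
river cycle of g (length 2): (1, 3, -3), (-3, 3, 1)
cycles coincide ⇒ equivalent

yes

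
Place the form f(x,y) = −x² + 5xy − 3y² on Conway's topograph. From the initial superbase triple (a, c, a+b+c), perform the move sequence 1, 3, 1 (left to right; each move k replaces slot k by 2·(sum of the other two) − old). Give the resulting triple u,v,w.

start (-1,-3,1) = (f(1,0),f(0,1),f(1,1))
replace slot 1: 2·((-3)+1) − (-1) = -3 → (-3,-3,1)
replace slot 3: 2·((-3)+(-3)) − 1 = -13 → (-3,-3,-13)
replace slot 1: 2·((-3)+(-13)) − (-3) = -29 → (-29,-3,-13)

-29,-3,-13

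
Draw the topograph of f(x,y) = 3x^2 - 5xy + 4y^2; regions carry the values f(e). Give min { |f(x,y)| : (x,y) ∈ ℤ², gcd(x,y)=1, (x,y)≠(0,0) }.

translate: b→1 (≡-5 mod 6), so (3,-5,4)→(3,1,2)
flip: (3,1,2)→(2,-1,3)
reduced (well bottom): (2,-1,3) with a≤c, −a<b≤a
well minimum = a = 2

2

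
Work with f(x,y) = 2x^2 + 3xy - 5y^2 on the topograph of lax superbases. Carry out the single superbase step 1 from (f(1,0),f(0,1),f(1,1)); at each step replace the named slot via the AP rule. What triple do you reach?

start (2,-5,0) = (f(1,0),f(0,1),f(1,1))
replace slot 1: 2·((-5)+0) − 2 = -12 → (-12,-5,0)

-12,-5,0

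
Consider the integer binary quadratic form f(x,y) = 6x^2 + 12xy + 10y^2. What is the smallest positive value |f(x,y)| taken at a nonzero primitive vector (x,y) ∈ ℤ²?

translate: b→0 (≡12 mod 12), so (6,12,10)→(6,0,4)
flip: (6,0,4)→(4,0,6)
reduced (well bottom): (4,0,6) with a≤c, −a<b≤a
well minimum = a = 4

4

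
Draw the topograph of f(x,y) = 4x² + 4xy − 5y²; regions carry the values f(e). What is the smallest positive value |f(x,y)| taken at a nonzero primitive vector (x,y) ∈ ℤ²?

river: ρ → (-5,6,3)
river: ρ → (3,6,-5)
river: ρ → (-5,4,4)
river: ρ → (4,4,-5)
closes: descent 0, river 4
min |a| on river = 3

3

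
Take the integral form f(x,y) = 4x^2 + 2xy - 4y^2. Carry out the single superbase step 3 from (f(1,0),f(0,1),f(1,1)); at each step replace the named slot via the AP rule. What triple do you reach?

start (4,-4,2) = (f(1,0),f(0,1),f(1,1))
replace slot 3: 2·(4+(-4)) − 2 = -2 → (4,-4,-2)

4,-4,-2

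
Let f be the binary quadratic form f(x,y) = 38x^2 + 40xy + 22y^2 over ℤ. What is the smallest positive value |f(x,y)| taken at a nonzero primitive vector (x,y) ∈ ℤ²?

translate: b→-36 (≡40 mod 76), so (38,40,22)→(38,-36,20)
flip: (38,-36,20)→(20,36,38)
translate: b→-4 (≡36 mod 40), so (20,36,38)→(20,-4,22)
reduced (well bottom): (20,-4,22) with a≤c, −a<b≤a
well minimum = a = 20

20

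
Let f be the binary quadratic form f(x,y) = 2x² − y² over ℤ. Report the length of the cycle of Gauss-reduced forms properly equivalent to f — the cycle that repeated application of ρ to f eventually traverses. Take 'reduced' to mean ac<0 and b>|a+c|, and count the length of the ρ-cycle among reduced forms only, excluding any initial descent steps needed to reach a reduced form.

D = 8, ⌊√D⌋ = 2
descent: ρ → (-1,2,1)  [lands on river]
river: ρ → (1,2,-1)
ρ-cycle length = 2 (tail of 1 descent step not counted)

2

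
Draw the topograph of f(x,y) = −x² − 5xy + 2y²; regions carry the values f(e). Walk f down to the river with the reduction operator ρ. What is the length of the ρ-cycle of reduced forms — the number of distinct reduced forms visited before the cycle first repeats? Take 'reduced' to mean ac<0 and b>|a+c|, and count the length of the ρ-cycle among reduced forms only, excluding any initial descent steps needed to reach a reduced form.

D = 33, ⌊√D⌋ = 5
descent: ρ → (2,5,-1)  [lands on river]
river: ρ → (-1,5,2)
river: ρ → (2,3,-3)
river: ρ → (-3,3,2)
ρ-cycle length = 4 (tail of 1 descent step not counted)

4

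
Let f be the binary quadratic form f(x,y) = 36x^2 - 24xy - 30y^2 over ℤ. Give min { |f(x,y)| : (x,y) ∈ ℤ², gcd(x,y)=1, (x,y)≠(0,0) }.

descent: ρ → (-30,24,36)  [lands on river]
river: ρ → (36,48,-18)
river: ρ → (-18,60,18)
river: ρ → (18,48,-36)
river: ρ → (-36,24,30)
river: ρ → (30,36,-30)
closes: descent 1, river 6
min |a| on river = 18

18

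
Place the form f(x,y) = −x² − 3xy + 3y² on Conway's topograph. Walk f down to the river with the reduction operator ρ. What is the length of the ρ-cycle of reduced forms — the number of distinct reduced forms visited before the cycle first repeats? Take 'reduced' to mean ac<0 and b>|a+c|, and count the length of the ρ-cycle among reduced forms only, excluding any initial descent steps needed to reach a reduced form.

D = 21, ⌊√D⌋ = 4
descent: ρ → (3,3,-1)  [lands on river]
river: ρ → (-1,3,3)
ρ-cycle length = 2 (tail of 1 descent step not counted)

2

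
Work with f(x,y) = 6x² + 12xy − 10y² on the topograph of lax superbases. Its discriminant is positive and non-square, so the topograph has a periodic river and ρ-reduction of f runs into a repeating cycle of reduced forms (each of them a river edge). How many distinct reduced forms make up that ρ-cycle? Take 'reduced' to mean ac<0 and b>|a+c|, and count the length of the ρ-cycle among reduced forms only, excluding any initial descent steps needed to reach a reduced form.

D = 384, ⌊√D⌋ = 19
river: ρ → (-10,8,8)
river: ρ → (8,8,-10)
river: ρ → (-10,12,6)
river: ρ → (6,12,-10)
ρ-cycle length = 4 (tail of 0 descent steps not counted)

4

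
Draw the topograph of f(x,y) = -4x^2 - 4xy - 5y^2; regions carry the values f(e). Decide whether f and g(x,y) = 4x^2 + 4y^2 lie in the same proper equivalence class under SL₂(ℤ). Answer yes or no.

D₁ = -64, D₂ = -64
f is negative-definite; reduce −f:
−f: reduced (well bottom): (4,4,5) with a≤c, −a<b≤a
flip sign back: reduced form of f is (-4,-4,-5)
g: reduced (well bottom): (4,0,4) with a≤c, −a<b≤a
reduced forms (-4, -4, -5) vs (4, 0, 4) ⇒ inequivalent

no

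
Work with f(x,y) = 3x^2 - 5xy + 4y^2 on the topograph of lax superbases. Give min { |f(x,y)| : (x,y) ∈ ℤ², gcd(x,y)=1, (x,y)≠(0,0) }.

translate: b→1 (≡-5 mod 6), so (3,-5,4)→(3,1,2)
flip: (3,1,2)→(2,-1,3)
reduced (well bottom): (2,-1,3) with a≤c, −a<b≤a
well minimum = a = 2

2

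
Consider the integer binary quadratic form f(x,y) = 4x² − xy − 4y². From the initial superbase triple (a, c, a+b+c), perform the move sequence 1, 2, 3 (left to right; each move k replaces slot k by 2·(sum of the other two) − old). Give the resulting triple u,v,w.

start (4,-4,-1) = (f(1,0),f(0,1),f(1,1))
replace slot 1: 2·((-4)+(-1)) − 4 = -14 → (-14,-4,-1)
replace slot 2: 2·((-14)+(-1)) − (-4) = -26 → (-14,-26,-1)
replace slot 3: 2·((-14)+(-26)) − (-1) = -79 → (-14,-26,-79)

-14,-26,-79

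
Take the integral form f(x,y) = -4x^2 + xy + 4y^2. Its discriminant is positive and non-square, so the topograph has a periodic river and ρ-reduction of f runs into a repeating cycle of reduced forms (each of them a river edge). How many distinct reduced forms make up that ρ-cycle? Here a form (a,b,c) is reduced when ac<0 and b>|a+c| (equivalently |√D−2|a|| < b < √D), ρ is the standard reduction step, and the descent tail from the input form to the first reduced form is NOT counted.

D = 65, ⌊√D⌋ = 8
river: ρ → (4,7,-1)
river: ρ → (-1,7,4)
river: ρ → (4,1,-4)
river: ρ → (-4,7,1)
river: ρ → (1,7,-4)
river: ρ → (-4,1,4)
ρ-cycle length = 6 (tail of 0 descent steps not counted)

6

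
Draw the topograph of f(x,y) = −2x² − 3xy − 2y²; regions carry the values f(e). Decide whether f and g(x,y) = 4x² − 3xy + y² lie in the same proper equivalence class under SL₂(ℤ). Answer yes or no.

D₁ = -7, D₂ = -7
f is negative-definite; reduce −f:
−f: translate: b→-1 (≡3 mod 4), so (2,3,2)→(2,-1,1)
−f: flip: (2,-1,1)→(1,1,2)
−f: reduced (well bottom): (1,1,2) with a≤c, −a<b≤a
flip sign back: reduced form of f is (-1,-1,-2)
g: flip: (4,-3,1)→(1,3,4)
g: translate: b→1 (≡3 mod 2), so (1,3,4)→(1,1,2)
g: reduced (well bottom): (1,1,2) with a≤c, −a<b≤a
reduced forms (-1, -1, -2) vs (1, 1, 2) ⇒ inequivalent

no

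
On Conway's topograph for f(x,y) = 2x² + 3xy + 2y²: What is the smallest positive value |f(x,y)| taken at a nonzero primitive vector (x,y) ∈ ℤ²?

translate: b→-1 (≡3 mod 4), so (2,3,2)→(2,-1,1)
flip: (2,-1,1)→(1,1,2)
reduced (well bottom): (1,1,2) with a≤c, −a<b≤a
well minimum = a = 1

1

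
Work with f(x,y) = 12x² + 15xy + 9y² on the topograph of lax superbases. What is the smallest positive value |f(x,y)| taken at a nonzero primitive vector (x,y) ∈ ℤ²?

translate: b→-9 (≡15 mod 24), so (12,15,9)→(12,-9,6)
flip: (12,-9,6)→(6,9,12)
translate: b→-3 (≡9 mod 12), so (6,9,12)→(6,-3,9)
reduced (well bottom): (6,-3,9) with a≤c, −a<b≤a
well minimum = a = 6

6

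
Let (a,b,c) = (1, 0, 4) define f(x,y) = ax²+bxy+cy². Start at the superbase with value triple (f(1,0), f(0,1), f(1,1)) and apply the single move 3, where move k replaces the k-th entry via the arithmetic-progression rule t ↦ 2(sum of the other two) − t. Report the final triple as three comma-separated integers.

start (1,4,5) = (f(1,0),f(0,1),f(1,1))
replace slot 3: 2·(1+4) − 5 = 5 → (1,4,5)

1,4,5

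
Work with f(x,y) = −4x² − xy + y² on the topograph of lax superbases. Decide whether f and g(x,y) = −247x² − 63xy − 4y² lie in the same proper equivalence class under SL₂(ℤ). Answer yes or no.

D₁ = 17, D₂ = 17
river cycle of f (length 6): (1, 3, -2), (-2, 1, 2), (2, 3, -1), (-1, 3, 2), (2, 1, -2), (-2, 3, 1)
river cycle of g (length 6): (1, 3, -2), (-2, 1, 2), (2, 3, -1), (-1, 3, 2), (2, 1, -2), (-2, 3, 1)
cycles coincide ⇒ equivalent

yes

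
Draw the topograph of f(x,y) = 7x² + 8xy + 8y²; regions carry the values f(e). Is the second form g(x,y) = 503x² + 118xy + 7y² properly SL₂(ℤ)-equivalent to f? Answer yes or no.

D₁ = -160, D₂ = -160
f: translate: b→-6 (≡8 mod 14), so (7,8,8)→(7,-6,7)
f: flip: (7,-6,7)→(7,6,7)
f: reduced (well bottom): (7,6,7) with a≤c, −a<b≤a
g: flip: (503,118,7)→(7,-118,503)
g: translate: b→-6 (≡-118 mod 14), so (7,-118,503)→(7,-6,7)
g: flip: (7,-6,7)→(7,6,7)
g: reduced (well bottom): (7,6,7) with a≤c, −a<b≤a
reduced forms (7, 6, 7) vs (7, 6, 7) ⇒ equivalent

yes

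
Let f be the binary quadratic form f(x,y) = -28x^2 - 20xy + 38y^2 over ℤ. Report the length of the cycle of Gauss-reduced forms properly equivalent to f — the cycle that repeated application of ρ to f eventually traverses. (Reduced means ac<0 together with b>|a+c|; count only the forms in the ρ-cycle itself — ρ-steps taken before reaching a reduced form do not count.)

D = 4656, ⌊√D⌋ = 68
descent: ρ → (38,20,-28)  [lands on river]
river: ρ → (-28,36,30)
river: ρ → (30,24,-34)
river: ρ → (-34,44,20)
river: ρ → (20,36,-42)
river: ρ → (-42,48,14)
river: ρ → (14,64,-10)
river: ρ → (-10,56,38)
ρ-cycle length = 8 (tail of 1 descent step not counted)

8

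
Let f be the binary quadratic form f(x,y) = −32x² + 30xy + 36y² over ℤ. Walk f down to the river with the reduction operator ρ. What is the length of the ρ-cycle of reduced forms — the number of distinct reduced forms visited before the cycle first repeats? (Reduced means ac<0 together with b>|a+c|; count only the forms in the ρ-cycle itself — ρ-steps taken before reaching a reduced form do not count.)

D = 5508, ⌊√D⌋ = 74
river: ρ → (36,42,-26)
river: ρ → (-26,62,16)
river: ρ → (16,66,-18)
river: ρ → (-18,42,52)
river: ρ → (52,62,-8)
river: ρ → (-8,66,36)
river: ρ → (36,6,-38)
river: ρ → (-38,70,4)
river: ρ → (4,74,-2)
river: ρ → (-2,74,4)
river: ρ → (4,70,-38)
river: ρ → (-38,6,36)
river: ρ → (36,66,-8)
river: ρ → (-8,62,52)
river: ρ → (52,42,-18)
river: ρ → (-18,66,16)
river: ρ → (16,62,-26)
river: ρ → (-26,42,36)
river: ρ → (36,30,-32)
river: ρ → (-32,34,34)
river: ρ → (34,34,-32)
river: ρ → (-32,30,36)
ρ-cycle length = 22 (tail of 0 descent steps not counted)

22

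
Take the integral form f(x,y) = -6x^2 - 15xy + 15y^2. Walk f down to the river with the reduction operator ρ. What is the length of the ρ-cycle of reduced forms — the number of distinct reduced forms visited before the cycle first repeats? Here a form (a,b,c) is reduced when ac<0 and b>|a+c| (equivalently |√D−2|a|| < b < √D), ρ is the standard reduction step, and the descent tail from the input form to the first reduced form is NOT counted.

D = 585, ⌊√D⌋ = 24
descent: ρ → (15,15,-6)  [lands on river]
river: ρ → (-6,21,6)
river: ρ → (6,15,-15)
river: ρ → (-15,15,6)
river: ρ → (6,21,-6)
river: ρ → (-6,15,15)
ρ-cycle length = 6 (tail of 1 descent step not counted)

6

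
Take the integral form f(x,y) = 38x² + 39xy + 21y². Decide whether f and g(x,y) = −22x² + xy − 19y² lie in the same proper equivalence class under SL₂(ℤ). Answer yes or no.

D₁ = -1671, D₂ = -1671
f: translate: b→-37 (≡39 mod 76), so (38,39,21)→(38,-37,20)
f: flip: (38,-37,20)→(20,37,38)
f: translate: b→-3 (≡37 mod 40), so (20,37,38)→(20,-3,21)
f: reduced (well bottom): (20,-3,21) with a≤c, −a<b≤a
g is negative-definite; reduce −g:
−g: flip: (22,-1,19)→(19,1,22)
−g: reduced (well bottom): (19,1,22) with a≤c, −a<b≤a
flip sign back: reduced form of g is (-19,-1,-22)
reduced forms (20, -3, 21) vs (-19, -1, -22) ⇒ inequivalent

no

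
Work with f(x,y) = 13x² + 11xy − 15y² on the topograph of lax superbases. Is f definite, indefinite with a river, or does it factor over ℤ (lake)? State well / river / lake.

D = b²−4ac = 11² − 4·13·(-15) = 901
D > 0 non-square ⇒ indefinite ⇒ periodic river

river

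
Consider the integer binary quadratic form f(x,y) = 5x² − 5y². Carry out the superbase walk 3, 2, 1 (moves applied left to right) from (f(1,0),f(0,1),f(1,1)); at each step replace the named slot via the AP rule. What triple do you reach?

start (5,-5,0) = (f(1,0),f(0,1),f(1,1))
replace slot 3: 2·(5+(-5)) − 0 = 0 → (5,-5,0)
replace slot 2: 2·(5+0) − (-5) = 15 → (5,15,0)
replace slot 1: 2·(15+0) − 5 = 25 → (25,15,0)

25,15,0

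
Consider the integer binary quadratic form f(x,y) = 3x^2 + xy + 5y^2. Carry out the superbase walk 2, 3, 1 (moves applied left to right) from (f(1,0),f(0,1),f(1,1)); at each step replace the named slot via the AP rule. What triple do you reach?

start (3,5,9) = (f(1,0),f(0,1),f(1,1))
replace slot 2: 2·(3+9) − 5 = 19 → (3,19,9)
replace slot 3: 2·(3+19) − 9 = 35 → (3,19,35)
replace slot 1: 2·(19+35) − 3 = 105 → (105,19,35)

105,19,35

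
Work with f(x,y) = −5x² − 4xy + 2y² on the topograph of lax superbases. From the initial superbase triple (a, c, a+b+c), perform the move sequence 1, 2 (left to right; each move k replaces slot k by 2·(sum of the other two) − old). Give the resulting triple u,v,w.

start (-5,2,-7) = (f(1,0),f(0,1),f(1,1))
replace slot 1: 2·(2+(-7)) − (-5) = -5 → (-5,2,-7)
replace slot 2: 2·((-5)+(-7)) − 2 = -26 → (-5,-26,-7)

-5,-26,-7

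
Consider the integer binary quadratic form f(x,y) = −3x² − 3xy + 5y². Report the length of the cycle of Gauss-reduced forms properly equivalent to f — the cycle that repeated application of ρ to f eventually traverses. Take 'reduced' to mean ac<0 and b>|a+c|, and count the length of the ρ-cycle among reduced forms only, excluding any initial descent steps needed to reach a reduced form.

D = 69, ⌊√D⌋ = 8
descent: ρ → (5,3,-3)  [lands on river]
river: ρ → (-3,3,5)
river: ρ → (5,7,-1)
river: ρ → (-1,7,5)
ρ-cycle length = 4 (tail of 1 descent step not counted)

4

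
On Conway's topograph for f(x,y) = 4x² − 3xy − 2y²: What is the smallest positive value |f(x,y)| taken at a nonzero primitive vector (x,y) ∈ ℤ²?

descent: ρ → (-2,3,4)  [lands on river]
river: ρ → (4,5,-1)
river: ρ → (-1,5,4)
river: ρ → (4,3,-2)
river: ρ → (-2,5,2)
river: ρ → (2,3,-4)
river: ρ → (-4,5,1)
river: ρ → (1,5,-4)
river: ρ → (-4,3,2)
river: ρ → (2,5,-2)
closes: descent 1, river 10
min |a| on river = 1

1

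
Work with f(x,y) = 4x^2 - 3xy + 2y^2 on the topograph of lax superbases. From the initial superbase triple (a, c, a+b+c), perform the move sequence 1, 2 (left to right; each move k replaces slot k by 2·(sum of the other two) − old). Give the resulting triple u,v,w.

start (4,2,3) = (f(1,0),f(0,1),f(1,1))
replace slot 1: 2·(2+3) − 4 = 6 → (6,2,3)
replace slot 2: 2·(6+3) − 2 = 16 → (6,16,3)

6,16,3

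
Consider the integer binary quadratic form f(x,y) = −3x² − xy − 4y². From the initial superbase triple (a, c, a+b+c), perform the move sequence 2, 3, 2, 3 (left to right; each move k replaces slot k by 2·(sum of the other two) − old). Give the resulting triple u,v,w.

start (-3,-4,-8) = (f(1,0),f(0,1),f(1,1))
replace slot 2: 2·((-3)+(-8)) − (-4) = -18 → (-3,-18,-8)
replace slot 3: 2·((-3)+(-18)) − (-8) = -34 → (-3,-18,-34)
replace slot 2: 2·((-3)+(-34)) − (-18) = -56 → (-3,-56,-34)
replace slot 3: 2·((-3)+(-56)) − (-34) = -84 → (-3,-56,-84)

-3,-56,-84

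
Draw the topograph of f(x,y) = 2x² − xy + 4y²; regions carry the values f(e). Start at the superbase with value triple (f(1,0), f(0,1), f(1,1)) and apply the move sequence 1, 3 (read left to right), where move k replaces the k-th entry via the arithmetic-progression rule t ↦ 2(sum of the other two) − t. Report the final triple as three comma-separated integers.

start (2,4,5) = (f(1,0),f(0,1),f(1,1))
replace slot 1: 2·(4+5) − 2 = 16 → (16,4,5)
replace slot 3: 2·(16+4) − 5 = 35 → (16,4,35)

16,4,35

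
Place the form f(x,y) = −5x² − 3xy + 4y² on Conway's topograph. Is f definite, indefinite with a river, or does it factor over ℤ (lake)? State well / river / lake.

D = b²−4ac = (-3)² − 4·(-5)·4 = 89
D > 0 non-square ⇒ indefinite ⇒ periodic river

river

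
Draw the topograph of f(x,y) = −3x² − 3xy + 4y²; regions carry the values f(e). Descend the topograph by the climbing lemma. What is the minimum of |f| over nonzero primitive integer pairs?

descent: ρ → (4,3,-3)  [lands on river]
river: ρ → (-3,3,4)
river: ρ → (4,5,-2)
river: ρ → (-2,7,1)
river: ρ → (1,7,-2)
river: ρ → (-2,5,4)
closes: descent 1, river 6
min |a| on river = 1

1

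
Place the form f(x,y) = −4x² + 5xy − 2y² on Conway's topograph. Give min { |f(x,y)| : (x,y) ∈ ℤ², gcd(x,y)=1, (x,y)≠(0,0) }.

translate: b→3 (≡-5 mod 8), so (4,-5,2)→(4,3,1)
flip: (4,3,1)→(1,-3,4)
translate: b→1 (≡-3 mod 2), so (1,-3,4)→(1,1,2)
reduced (well bottom): (1,1,2) with a≤c, −a<b≤a
well minimum |f| = |-1| = 1 (negative-definite)

1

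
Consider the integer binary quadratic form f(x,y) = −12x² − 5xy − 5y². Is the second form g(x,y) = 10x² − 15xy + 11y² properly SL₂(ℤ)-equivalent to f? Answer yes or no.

D₁ = -215, D₂ = -215
f is negative-definite; reduce −f:
−f: flip: (12,5,5)→(5,-5,12)
−f: translate: b→5 (≡-5 mod 10), so (5,-5,12)→(5,5,12)
−f: reduced (well bottom): (5,5,12) with a≤c, −a<b≤a
flip sign back: reduced form of f is (-5,-5,-12)
g: translate: b→5 (≡-15 mod 20), so (10,-15,11)→(10,5,6)
g: flip: (10,5,6)→(6,-5,10)
g: reduced (well bottom): (6,-5,10) with a≤c, −a<b≤a
reduced forms (-5, -5, -12) vs (6, -5, 10) ⇒ inequivalent

no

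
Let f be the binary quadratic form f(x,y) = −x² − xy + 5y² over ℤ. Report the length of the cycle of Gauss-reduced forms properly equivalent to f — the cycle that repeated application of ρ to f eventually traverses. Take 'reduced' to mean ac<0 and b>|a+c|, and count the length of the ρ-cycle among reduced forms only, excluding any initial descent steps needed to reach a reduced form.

D = 21, ⌊√D⌋ = 4
descent: ρ → (5,1,-1)
descent: ρ → (-1,3,3)  [lands on river]
river: ρ → (3,3,-1)
ρ-cycle length = 2 (tail of 2 descent steps not counted)

2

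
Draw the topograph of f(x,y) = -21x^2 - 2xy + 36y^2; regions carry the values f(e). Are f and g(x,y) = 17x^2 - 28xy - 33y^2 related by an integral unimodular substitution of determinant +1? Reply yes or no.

D₁ = 3028, D₂ = 3028
river cycle of f (length 30): (-21, 40, 17), (17, 28, -33), (-33, 38, 12), (12, 34, -39), (-39, 44, 7), (7, 54, -4), (-4, 50, 33), (33, 16, -21), (-21, 26, 28), (28, 30, -19), … (20 more)
river cycle of g (length 30): (-33, 28, 17), (17, 40, -21), (-21, 44, 13), (13, 34, -36), (-36, 38, 11), (11, 50, -12), (-12, 46, 19), (19, 30, -28), (-28, 26, 21), (21, 16, -33), … (20 more)
cycles differ ⇒ inequivalent

no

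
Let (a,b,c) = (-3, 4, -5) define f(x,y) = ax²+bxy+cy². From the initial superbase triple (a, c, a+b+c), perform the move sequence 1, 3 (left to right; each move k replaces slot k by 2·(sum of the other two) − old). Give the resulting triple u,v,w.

start (-3,-5,-4) = (f(1,0),f(0,1),f(1,1))
replace slot 1: 2·((-5)+(-4)) − (-3) = -15 → (-15,-5,-4)
replace slot 3: 2·((-15)+(-5)) − (-4) = -36 → (-15,-5,-36)

-15,-5,-36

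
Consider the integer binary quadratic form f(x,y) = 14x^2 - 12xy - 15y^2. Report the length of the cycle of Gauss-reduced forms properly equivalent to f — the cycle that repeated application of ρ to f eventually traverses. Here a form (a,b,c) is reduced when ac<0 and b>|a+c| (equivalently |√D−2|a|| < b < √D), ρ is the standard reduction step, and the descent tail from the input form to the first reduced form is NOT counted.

D = 984, ⌊√D⌋ = 31
descent: ρ → (-15,12,14)  [lands on river]
river: ρ → (14,16,-13)
river: ρ → (-13,10,17)
river: ρ → (17,24,-6)
river: ρ → (-6,24,17)
river: ρ → (17,10,-13)
river: ρ → (-13,16,14)
river: ρ → (14,12,-15)
river: ρ → (-15,18,11)
river: ρ → (11,26,-7)
river: ρ → (-7,30,3)
river: ρ → (3,30,-7)
river: ρ → (-7,26,11)
river: ρ → (11,18,-15)
ρ-cycle length = 14 (tail of 1 descent step not counted)

14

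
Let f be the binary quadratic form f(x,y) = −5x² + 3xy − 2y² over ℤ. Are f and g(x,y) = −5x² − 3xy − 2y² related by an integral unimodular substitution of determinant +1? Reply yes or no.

D₁ = -31, D₂ = -31
f is negative-definite; reduce −f:
−f: flip: (5,-3,2)→(2,3,5)
−f: translate: b→-1 (≡3 mod 4), so (2,3,5)→(2,-1,4)
−f: reduced (well bottom): (2,-1,4) with a≤c, −a<b≤a
flip sign back: reduced form of f is (-2,1,-4)
g is negative-definite; reduce −g:
−g: flip: (5,3,2)→(2,-3,5)
−g: translate: b→1 (≡-3 mod 4), so (2,-3,5)→(2,1,4)
−g: reduced (well bottom): (2,1,4) with a≤c, −a<b≤a
flip sign back: reduced form of g is (-2,-1,-4)
reduced forms (-2, 1, -4) vs (-2, -1, -4) ⇒ inequivalent

no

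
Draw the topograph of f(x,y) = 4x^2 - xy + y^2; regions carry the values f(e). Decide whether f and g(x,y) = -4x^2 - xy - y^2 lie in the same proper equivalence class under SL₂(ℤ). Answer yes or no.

D₁ = -15, D₂ = -15
f: flip: (4,-1,1)→(1,1,4)
f: reduced (well bottom): (1,1,4) with a≤c, −a<b≤a
g is negative-definite; reduce −g:
−g: flip: (4,1,1)→(1,-1,4)
−g: translate: b→1 (≡-1 mod 2), so (1,-1,4)→(1,1,4)
−g: reduced (well bottom): (1,1,4) with a≤c, −a<b≤a
flip sign back: reduced form of g is (-1,-1,-4)
reduced forms (1, 1, 4) vs (-1, -1, -4) ⇒ inequivalent

no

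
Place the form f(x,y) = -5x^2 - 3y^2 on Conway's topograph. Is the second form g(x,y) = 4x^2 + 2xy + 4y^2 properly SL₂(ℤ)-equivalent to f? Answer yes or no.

D₁ = -60, D₂ = -60
f is negative-definite; reduce −f:
−f: flip: (5,0,3)→(3,0,5)
−f: reduced (well bottom): (3,0,5) with a≤c, −a<b≤a
flip sign back: reduced form of f is (-3,0,-5)
g: reduced (well bottom): (4,2,4) with a≤c, −a<b≤a
reduced forms (-3, 0, -5) vs (4, 2, 4) ⇒ inequivalent

no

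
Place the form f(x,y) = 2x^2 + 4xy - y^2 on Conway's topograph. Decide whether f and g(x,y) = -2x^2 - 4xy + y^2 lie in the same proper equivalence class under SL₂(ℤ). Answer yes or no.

D₁ = 24, D₂ = 24
river cycle of f (length 2): (-1, 4, 2), (2, 4, -1)
river cycle of g (length 2): (1, 4, -2), (-2, 4, 1)
cycles differ ⇒ inequivalent

no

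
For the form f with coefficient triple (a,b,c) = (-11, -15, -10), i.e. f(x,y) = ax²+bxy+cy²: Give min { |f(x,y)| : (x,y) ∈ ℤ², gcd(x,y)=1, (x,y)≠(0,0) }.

translate: b→-7 (≡15 mod 22), so (11,15,10)→(11,-7,6)
flip: (11,-7,6)→(6,7,11)
translate: b→-5 (≡7 mod 12), so (6,7,11)→(6,-5,10)
reduced (well bottom): (6,-5,10) with a≤c, −a<b≤a
well minimum |f| = |-6| = 6 (negative-definite)

6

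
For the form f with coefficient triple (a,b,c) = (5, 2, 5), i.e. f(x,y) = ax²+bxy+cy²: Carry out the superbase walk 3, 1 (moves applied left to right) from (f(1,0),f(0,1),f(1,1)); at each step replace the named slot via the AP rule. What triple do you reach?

start (5,5,12) = (f(1,0),f(0,1),f(1,1))
replace slot 3: 2·(5+5) − 12 = 8 → (5,5,8)
replace slot 1: 2·(5+8) − 5 = 21 → (21,5,8)

21,5,8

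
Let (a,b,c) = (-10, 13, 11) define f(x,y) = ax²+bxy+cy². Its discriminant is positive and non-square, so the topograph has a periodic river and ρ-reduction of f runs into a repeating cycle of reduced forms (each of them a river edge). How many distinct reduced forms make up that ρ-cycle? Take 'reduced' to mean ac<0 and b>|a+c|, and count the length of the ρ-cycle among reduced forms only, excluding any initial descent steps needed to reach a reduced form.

D = 609, ⌊√D⌋ = 24
river: ρ → (11,9,-12)
river: ρ → (-12,15,8)
river: ρ → (8,17,-10)
river: ρ → (-10,23,2)
river: ρ → (2,21,-21)
river: ρ → (-21,21,2)
river: ρ → (2,23,-10)
river: ρ → (-10,17,8)
river: ρ → (8,15,-12)
river: ρ → (-12,9,11)
river: ρ → (11,13,-10)
river: ρ → (-10,7,14)
river: ρ → (14,21,-3)
river: ρ → (-3,21,14)
river: ρ → (14,7,-10)
river: ρ → (-10,13,11)
ρ-cycle length = 16 (tail of 0 descent steps not counted)

16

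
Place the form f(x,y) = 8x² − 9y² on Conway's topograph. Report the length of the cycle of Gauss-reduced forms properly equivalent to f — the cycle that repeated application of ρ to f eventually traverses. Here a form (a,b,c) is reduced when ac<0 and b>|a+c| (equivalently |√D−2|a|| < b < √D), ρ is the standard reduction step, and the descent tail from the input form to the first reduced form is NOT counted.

D = 288, ⌊√D⌋ = 16
descent: ρ → (-9,0,8)
descent: ρ → (8,16,-1)  [lands on river]
river: ρ → (-1,16,8)
ρ-cycle length = 2 (tail of 2 descent steps not counted)

2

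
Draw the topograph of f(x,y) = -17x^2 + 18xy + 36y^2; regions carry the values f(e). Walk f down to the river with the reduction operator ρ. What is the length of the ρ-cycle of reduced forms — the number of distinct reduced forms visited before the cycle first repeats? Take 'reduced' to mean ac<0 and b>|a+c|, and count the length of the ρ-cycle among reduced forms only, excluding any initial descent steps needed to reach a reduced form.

D = 2772, ⌊√D⌋ = 52
descent: ρ → (36,-18,-17)
descent: ρ → (-17,52,1)  [lands on river]
river: ρ → (1,52,-17)
river: ρ → (-17,50,4)
river: ρ → (4,46,-41)
river: ρ → (-41,36,9)
river: ρ → (9,36,-41)
river: ρ → (-41,46,4)
river: ρ → (4,50,-17)
ρ-cycle length = 8 (tail of 2 descent steps not counted)

8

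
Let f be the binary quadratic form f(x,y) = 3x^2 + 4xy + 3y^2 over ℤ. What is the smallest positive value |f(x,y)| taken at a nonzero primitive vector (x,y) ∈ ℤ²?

translate: b→-2 (≡4 mod 6), so (3,4,3)→(3,-2,2)
flip: (3,-2,2)→(2,2,3)
reduced (well bottom): (2,2,3) with a≤c, −a<b≤a
well minimum = a = 2

2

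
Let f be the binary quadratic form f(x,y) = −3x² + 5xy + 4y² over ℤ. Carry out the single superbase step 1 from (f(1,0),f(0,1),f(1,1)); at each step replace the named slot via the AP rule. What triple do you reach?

start (-3,4,6) = (f(1,0),f(0,1),f(1,1))
replace slot 1: 2·(4+6) − (-3) = 23 → (23,4,6)

23,4,6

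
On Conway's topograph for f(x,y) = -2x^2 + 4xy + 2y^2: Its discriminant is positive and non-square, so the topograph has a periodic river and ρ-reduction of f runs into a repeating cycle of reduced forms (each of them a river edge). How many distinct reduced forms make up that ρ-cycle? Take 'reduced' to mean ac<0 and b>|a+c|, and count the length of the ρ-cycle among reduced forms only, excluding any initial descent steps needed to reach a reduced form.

D = 32, ⌊√D⌋ = 5
river: ρ → (2,4,-2)
river: ρ → (-2,4,2)
ρ-cycle length = 2 (tail of 0 descent steps not counted)

2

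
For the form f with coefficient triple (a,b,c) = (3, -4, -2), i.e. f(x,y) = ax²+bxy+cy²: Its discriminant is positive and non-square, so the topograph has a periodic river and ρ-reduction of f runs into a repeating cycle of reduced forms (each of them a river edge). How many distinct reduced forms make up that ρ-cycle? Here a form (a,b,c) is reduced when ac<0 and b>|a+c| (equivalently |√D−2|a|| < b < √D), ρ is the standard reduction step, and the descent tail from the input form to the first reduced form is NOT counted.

D = 40, ⌊√D⌋ = 6
descent: ρ → (-2,4,3)  [lands on river]
river: ρ → (3,2,-3)
river: ρ → (-3,4,2)
river: ρ → (2,4,-3)
river: ρ → (-3,2,3)
river: ρ → (3,4,-2)
ρ-cycle length = 6 (tail of 1 descent step not counted)

6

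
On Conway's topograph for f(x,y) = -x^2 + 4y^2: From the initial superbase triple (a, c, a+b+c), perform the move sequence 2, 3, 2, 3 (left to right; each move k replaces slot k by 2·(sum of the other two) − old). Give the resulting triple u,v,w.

start (-1,4,3) = (f(1,0),f(0,1),f(1,1))
replace slot 2: 2·((-1)+3) − 4 = 0 → (-1,0,3)
replace slot 3: 2·((-1)+0) − 3 = -5 → (-1,0,-5)
replace slot 2: 2·((-1)+(-5)) − 0 = -12 → (-1,-12,-5)
replace slot 3: 2·((-1)+(-12)) − (-5) = -21 → (-1,-12,-21)

-1,-12,-21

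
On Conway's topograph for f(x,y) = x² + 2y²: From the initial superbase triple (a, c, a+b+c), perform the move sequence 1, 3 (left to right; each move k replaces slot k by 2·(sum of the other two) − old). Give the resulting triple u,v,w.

start (1,2,3) = (f(1,0),f(0,1),f(1,1))
replace slot 1: 2·(2+3) − 1 = 9 → (9,2,3)
replace slot 3: 2·(9+2) − 3 = 19 → (9,2,19)

9,2,19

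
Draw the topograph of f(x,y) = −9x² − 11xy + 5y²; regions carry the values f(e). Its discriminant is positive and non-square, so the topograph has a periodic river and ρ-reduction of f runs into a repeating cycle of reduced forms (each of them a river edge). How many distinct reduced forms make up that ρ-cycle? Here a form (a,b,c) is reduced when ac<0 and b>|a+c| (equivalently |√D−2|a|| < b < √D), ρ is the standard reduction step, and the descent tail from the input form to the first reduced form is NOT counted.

D = 301, ⌊√D⌋ = 17
descent: ρ → (5,11,-9)  [lands on river]
river: ρ → (-9,7,7)
river: ρ → (7,7,-9)
river: ρ → (-9,11,5)
river: ρ → (5,9,-11)
river: ρ → (-11,13,3)
river: ρ → (3,17,-1)
river: ρ → (-1,17,3)
river: ρ → (3,13,-11)
river: ρ → (-11,9,5)
ρ-cycle length = 10 (tail of 1 descent step not counted)

10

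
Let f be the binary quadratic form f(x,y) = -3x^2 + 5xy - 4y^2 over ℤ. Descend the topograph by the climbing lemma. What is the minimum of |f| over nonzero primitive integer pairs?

translate: b→1 (≡-5 mod 6), so (3,-5,4)→(3,1,2)
flip: (3,1,2)→(2,-1,3)
reduced (well bottom): (2,-1,3) with a≤c, −a<b≤a
well minimum |f| = |-2| = 2 (negative-definite)

2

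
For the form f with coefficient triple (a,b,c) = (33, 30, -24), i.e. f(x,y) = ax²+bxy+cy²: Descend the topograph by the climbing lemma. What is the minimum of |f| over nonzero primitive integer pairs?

river: ρ → (-24,18,39)
river: ρ → (39,60,-3)
river: ρ → (-3,60,39)
river: ρ → (39,18,-24)
river: ρ → (-24,30,33)
river: ρ → (33,36,-21)
river: ρ → (-21,48,21)
river: ρ → (21,36,-33)
river: ρ → (-33,30,24)
river: ρ → (24,18,-39)
river: ρ → (-39,60,3)
river: ρ → (3,60,-39)
river: ρ → (-39,18,24)
river: ρ → (24,30,-33)
river: ρ → (-33,36,21)
river: ρ → (21,48,-21)
river: ρ → (-21,36,33)
river: ρ → (33,30,-24)
closes: descent 0, river 18
min |a| on river = 3

3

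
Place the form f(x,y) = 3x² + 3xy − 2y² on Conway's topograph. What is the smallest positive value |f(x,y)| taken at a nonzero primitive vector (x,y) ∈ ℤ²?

river: ρ → (-2,5,1)
river: ρ → (1,5,-2)
river: ρ → (-2,3,3)
river: ρ → (3,3,-2)
closes: descent 0, river 4
min |a| on river = 1

1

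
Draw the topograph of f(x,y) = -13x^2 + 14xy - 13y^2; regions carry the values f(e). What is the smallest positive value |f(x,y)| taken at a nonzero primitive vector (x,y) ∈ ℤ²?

translate: b→12 (≡-14 mod 26), so (13,-14,13)→(13,12,12)
flip: (13,12,12)→(12,-12,13)
translate: b→12 (≡-12 mod 24), so (12,-12,13)→(12,12,13)
reduced (well bottom): (12,12,13) with a≤c, −a<b≤a
well minimum |f| = |-12| = 12 (negative-definite)

12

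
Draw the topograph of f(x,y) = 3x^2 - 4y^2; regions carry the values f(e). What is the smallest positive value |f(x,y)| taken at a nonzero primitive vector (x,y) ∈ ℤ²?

descent: ρ → (-4,0,3)
descent: ρ → (3,6,-1)  [lands on river]
river: ρ → (-1,6,3)
closes: descent 2, river 2
min |a| on river = 1

1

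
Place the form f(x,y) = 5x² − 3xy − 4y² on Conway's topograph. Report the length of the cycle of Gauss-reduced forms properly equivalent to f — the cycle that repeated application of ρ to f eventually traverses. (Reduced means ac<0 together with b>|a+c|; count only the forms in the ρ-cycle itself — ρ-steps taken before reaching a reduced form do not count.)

D = 89, ⌊√D⌋ = 9
descent: ρ → (-4,3,5)  [lands on river]
river: ρ → (5,7,-2)
river: ρ → (-2,9,1)
river: ρ → (1,9,-2)
river: ρ → (-2,7,5)
river: ρ → (5,3,-4)
river: ρ → (-4,5,4)
river: ρ → (4,3,-5)
river: ρ → (-5,7,2)
river: ρ → (2,9,-1)
river: ρ → (-1,9,2)
river: ρ → (2,7,-5)
river: ρ → (-5,3,4)
river: ρ → (4,5,-4)
ρ-cycle length = 14 (tail of 1 descent step not counted)

14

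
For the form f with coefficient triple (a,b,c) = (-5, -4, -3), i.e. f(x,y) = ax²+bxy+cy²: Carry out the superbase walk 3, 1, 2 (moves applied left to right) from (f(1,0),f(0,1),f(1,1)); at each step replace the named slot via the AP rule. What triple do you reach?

start (-5,-3,-12) = (f(1,0),f(0,1),f(1,1))
replace slot 3: 2·((-5)+(-3)) − (-12) = -4 → (-5,-3,-4)
replace slot 1: 2·((-3)+(-4)) − (-5) = -9 → (-9,-3,-4)
replace slot 2: 2·((-9)+(-4)) − (-3) = -23 → (-9,-23,-4)

-9,-23,-4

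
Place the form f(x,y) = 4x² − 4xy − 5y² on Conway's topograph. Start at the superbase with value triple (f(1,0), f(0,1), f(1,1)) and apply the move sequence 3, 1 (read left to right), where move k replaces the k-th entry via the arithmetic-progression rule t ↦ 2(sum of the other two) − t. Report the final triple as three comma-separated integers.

start (4,-5,-5) = (f(1,0),f(0,1),f(1,1))
replace slot 3: 2·(4+(-5)) − (-5) = 3 → (4,-5,3)
replace slot 1: 2·((-5)+3) − 4 = -8 → (-8,-5,3)

-8,-5,3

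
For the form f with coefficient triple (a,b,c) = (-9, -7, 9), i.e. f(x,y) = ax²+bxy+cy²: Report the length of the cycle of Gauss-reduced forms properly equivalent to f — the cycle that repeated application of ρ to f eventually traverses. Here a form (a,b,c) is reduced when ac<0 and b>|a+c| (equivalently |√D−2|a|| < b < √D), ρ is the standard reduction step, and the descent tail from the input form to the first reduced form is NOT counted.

D = 373, ⌊√D⌋ = 19
descent: ρ → (9,7,-9)  [lands on river]
river: ρ → (-9,11,7)
river: ρ → (7,17,-3)
river: ρ → (-3,19,1)
river: ρ → (1,19,-3)
river: ρ → (-3,17,7)
river: ρ → (7,11,-9)
river: ρ → (-9,7,9)
river: ρ → (9,11,-7)
river: ρ → (-7,17,3)
river: ρ → (3,19,-1)
river: ρ → (-1,19,3)
river: ρ → (3,17,-7)
river: ρ → (-7,11,9)
ρ-cycle length = 14 (tail of 1 descent step not counted)

14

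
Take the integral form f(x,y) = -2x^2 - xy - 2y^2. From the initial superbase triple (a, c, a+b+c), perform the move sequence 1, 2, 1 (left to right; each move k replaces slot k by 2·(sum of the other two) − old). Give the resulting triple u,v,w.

start (-2,-2,-5) = (f(1,0),f(0,1),f(1,1))
replace slot 1: 2·((-2)+(-5)) − (-2) = -12 → (-12,-2,-5)
replace slot 2: 2·((-12)+(-5)) − (-2) = -32 → (-12,-32,-5)
replace slot 1: 2·((-32)+(-5)) − (-12) = -62 → (-62,-32,-5)

-62,-32,-5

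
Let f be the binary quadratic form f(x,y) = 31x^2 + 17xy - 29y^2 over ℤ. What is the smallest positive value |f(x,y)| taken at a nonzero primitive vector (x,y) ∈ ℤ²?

river: ρ → (-29,41,19)
river: ρ → (19,35,-35)
river: ρ → (-35,35,19)
river: ρ → (19,41,-29)
river: ρ → (-29,17,31)
river: ρ → (31,45,-15)
river: ρ → (-15,45,31)
river: ρ → (31,17,-29)
closes: descent 0, river 8
min |a| on river = 15

15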